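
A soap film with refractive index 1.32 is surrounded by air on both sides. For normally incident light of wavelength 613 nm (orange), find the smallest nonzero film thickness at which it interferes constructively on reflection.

Top surface (1.0 → 1.32): reflection off a higher-index medium gives a half-wave phase shift.
At the lower boundary (n = 1.32 to n = 1.0) the reflected ray undergoes no phase shift.
Exactly one π shift → a net half-wave offset.
So the condition for constructive reflection is 2 n t = (m + ½) λ.
Minimum at m = 0: t = λ / (4 n) = 613 / (4 × 1.32) = 116 nm.

116 nm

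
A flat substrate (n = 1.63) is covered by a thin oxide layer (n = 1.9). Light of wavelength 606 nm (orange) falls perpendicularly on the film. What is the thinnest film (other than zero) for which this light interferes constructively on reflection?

Ray reflecting at the top interface goes from n = 1.0 toward n = 1.9: a half-wave phase shift.
Bottom surface (1.9 → 1.63): reflection off a lower-index medium gives no phase shift.
Exactly one π shift → a net half-wave offset.
So the condition for constructive reflection is 2 n t = (m + ½) λ.
Minimum at m = 0: t = λ / (4 n) = 606 / (4 × 1.9) = 79.7 nm.

79.7 nm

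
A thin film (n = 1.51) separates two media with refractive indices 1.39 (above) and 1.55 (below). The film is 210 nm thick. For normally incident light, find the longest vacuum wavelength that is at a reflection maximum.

At the upper boundary (n = 1.39 to n = 1.51) the reflected ray undergoes a half-wave phase shift.
At the lower boundary (n = 1.51 to n = 1.55) the reflected ray undergoes a half-wave phase shift.
Net: no relative phase inversion (both shifts match).
With no net inversion, constructive interference in reflection requires 2 n t = m λ.
λ = 2 n t / m. The longest wavelength is m = 1: λ = 2 × 1.51 × 210 / 1.00 = 634 nm.

634 nm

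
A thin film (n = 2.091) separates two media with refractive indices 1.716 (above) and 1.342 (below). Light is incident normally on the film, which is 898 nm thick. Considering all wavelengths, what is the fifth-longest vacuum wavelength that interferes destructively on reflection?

Ray reflecting at the top interface goes from n = 1.716 toward n = 2.091: a half-wave phase shift.
Bottom surface (2.091 → 1.342): reflection off a lower-index medium gives no phase shift.
The two reflections differ by half a wavelength.
With one net inversion, destructive interference in reflection requires 2 n t = m λ.
λ = 2 n t / m. The fifth-longest wavelength is m = 5: λ = 2 × 2.091 × 898 / 5.00 = 751 nm.

751 nm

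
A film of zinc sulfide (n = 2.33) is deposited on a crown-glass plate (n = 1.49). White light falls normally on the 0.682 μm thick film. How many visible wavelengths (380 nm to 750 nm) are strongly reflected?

4

Top surface (1.0 → 2.33): reflection off a higher-index medium gives a half-wave phase shift.
At the lower boundary (n = 2.33 to n = 1.49) the reflected ray undergoes no phase shift.
Exactly one π shift → a net half-wave offset.
With one net inversion, constructive interference in reflection requires 2 n t = (m + ½) λ.
λ = 2 n t / (m + ½) = 3178 / (m + ½) nm.
m=3: 908 nm (IR); m=4: 706 nm (visible); m=5: 578 nm (visible); m=6: 489 nm (visible); m=7: 424 nm (visible); m=8: 374 nm (UV).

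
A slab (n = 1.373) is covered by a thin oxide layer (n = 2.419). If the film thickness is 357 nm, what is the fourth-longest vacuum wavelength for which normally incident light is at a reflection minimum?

Ray reflecting at the top interface goes from n = 1.0 toward n = 2.419: a half-wave phase shift.
Ray reflecting at the bottom interface goes from n = 2.419 toward n = 1.373: no phase shift.
Exactly one π shift → a net half-wave offset.
With one net inversion, destructive interference in reflection requires 2 n t = m λ.
λ = 2 n t / m. The fourth-longest wavelength is m = 4: λ = 2 × 2.419 × 357 / 4.00 = 432 nm.

432 nm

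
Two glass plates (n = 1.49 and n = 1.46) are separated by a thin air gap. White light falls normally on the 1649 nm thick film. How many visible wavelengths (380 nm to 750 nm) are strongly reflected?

5

Top surface (1.49 → 1.0): reflection off a lower-index medium gives no phase shift.
Bottom surface (1.0 → 1.46): reflection off a higher-index medium gives a half-wave phase shift.
Net: one phase inversion between the two reflected rays.
With one net inversion, constructive interference in reflection requires 2 n t = (m + ½) λ.
λ = 2 n t / (m + ½) = 3298 / (m + ½) nm.
m=3: 942 nm (IR); m=4: 733 nm (visible); m=5: 600 nm (visible); m=6: 507 nm (visible); m=7: 440 nm (visible); m=8: 388 nm (visible); m=9: 347 nm (UV).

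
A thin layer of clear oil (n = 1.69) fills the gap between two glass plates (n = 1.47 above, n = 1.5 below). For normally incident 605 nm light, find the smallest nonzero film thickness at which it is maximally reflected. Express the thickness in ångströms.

895 Å

Ray reflecting at the top interface goes from n = 1.47 toward n = 1.69: a half-wave phase shift.
Bottom surface (1.69 → 1.5): reflection off a lower-index medium gives no phase shift.
Exactly one π shift → a net half-wave offset.
With one net inversion, constructive interference in reflection requires 2 n t = (m + ½) λ.
Minimum at m = 0: t = λ / (4 n) = 605 / (4 × 1.69) = 89.5 nm.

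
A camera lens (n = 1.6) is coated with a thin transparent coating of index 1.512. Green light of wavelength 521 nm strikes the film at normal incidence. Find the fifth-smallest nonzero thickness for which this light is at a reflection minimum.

At the upper boundary (n = 1.0 to n = 1.512) the reflected ray undergoes a half-wave phase shift.
Ray reflecting at the bottom interface goes from n = 1.512 toward n = 1.6: a half-wave phase shift.
Zero or two π shifts → no net half-wave offset.
So the condition for destructive reflection is 2 n t = (m + ½) λ.
The fifth-smallest nonzero thickness corresponds to m = 4: t = (m + ½) λ / (2 n) = 4.50 × 521 / (2 × 1.512) = 775 nm.

775 nm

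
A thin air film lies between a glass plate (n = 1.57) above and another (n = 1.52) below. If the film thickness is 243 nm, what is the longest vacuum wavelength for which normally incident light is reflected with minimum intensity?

At the upper boundary (n = 1.57 to n = 1.0) the reflected ray undergoes no phase shift.
Ray reflecting at the bottom interface goes from n = 1.0 toward n = 1.52: a half-wave phase shift.
Net: one phase inversion between the two reflected rays.
For minimum reflection here: 2 n t = m λ.
λ = 2 n t / m. The longest wavelength is m = 1: λ = 2 × 1.0 × 243 / 1.00 = 486 nm.

486 nm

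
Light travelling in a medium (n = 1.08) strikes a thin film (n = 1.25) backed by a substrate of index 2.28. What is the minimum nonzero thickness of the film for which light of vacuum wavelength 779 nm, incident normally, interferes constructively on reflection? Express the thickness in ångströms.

3116 Å

Top surface (1.08 → 1.25): reflection off a higher-index medium gives a half-wave phase shift.
At the lower boundary (n = 1.25 to n = 2.28) the reflected ray undergoes a half-wave phase shift.
The two reflections carry the same phase change, so no net offset.
With no net inversion, constructive interference in reflection requires 2 n t = m λ.
Minimum nonzero at m = 1: t = λ / (2 n) = 779 / (2 × 1.25) = 312 nm.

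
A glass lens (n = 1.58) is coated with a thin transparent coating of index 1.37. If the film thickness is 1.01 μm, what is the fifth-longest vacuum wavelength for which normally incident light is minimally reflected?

615 nm

Ray reflecting at the top interface goes from n = 1.0 toward n = 1.37: a half-wave phase shift.
Bottom surface (1.37 → 1.58): reflection off a higher-index medium gives a half-wave phase shift.
Zero or two π shifts → no net half-wave offset.
With no net inversion, destructive interference in reflection requires 2 n t = (m + ½) λ.
λ = 2 n t / (m + ½). The fifth-longest wavelength is m = 4: λ = 2 × 1.37 × 1010 / 4.50 = 615 nm.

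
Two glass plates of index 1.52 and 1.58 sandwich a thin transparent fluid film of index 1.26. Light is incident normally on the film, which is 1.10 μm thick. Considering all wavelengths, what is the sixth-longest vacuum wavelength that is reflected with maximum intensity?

At the upper boundary (n = 1.52 to n = 1.26) the reflected ray undergoes no phase shift.
At the lower boundary (n = 1.26 to n = 1.58) the reflected ray undergoes a half-wave phase shift.
Exactly one π shift → a net half-wave offset.
So the condition for constructive reflection is 2 n t = (m + ½) λ.
λ = 2 n t / (m + ½). The sixth-longest wavelength is m = 5: λ = 2 × 1.26 × 1100 / 5.50 = 504 nm.

504 nm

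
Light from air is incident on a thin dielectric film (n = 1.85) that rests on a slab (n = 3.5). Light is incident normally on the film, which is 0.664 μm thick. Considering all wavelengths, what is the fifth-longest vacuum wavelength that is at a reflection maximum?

Ray reflecting at the top interface goes from n = 1.0 toward n = 1.85: a half-wave phase shift.
Bottom surface (1.85 → 3.5): reflection off a higher-index medium gives a half-wave phase shift.
Net: no relative phase inversion (both shifts match).
For strong reflection here: 2 n t = m λ.
λ = 2 n t / m. The fifth-longest wavelength is m = 5: λ = 2 × 1.85 × 664 / 5.00 = 491 nm.

491 nm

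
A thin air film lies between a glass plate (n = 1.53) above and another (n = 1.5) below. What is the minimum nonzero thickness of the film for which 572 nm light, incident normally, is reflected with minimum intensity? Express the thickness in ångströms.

Top surface (1.53 → 1.0): reflection off a lower-index medium gives no phase shift.
At the lower boundary (n = 1.0 to n = 1.5) the reflected ray undergoes a half-wave phase shift.
Net: one phase inversion between the two reflected rays.
So the condition for destructive reflection is 2 n t = m λ.
Minimum nonzero at m = 1: t = λ / (2 n) = 572 / (2 × 1.0) = 286 nm.

2860 Å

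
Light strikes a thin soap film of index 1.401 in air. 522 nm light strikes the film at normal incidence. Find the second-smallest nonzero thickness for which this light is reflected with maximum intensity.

Top surface (1.0 → 1.401): reflection off a higher-index medium gives a half-wave phase shift.
Ray reflecting at the bottom interface goes from n = 1.401 toward n = 1.0: no phase shift.
Exactly one π shift → a net half-wave offset.
So the condition for constructive reflection is 2 n t = (m + ½) λ.
The second-smallest nonzero thickness corresponds to m = 1: t = (m + ½) λ / (2 n) = 1.50 × 522 / (2 × 1.401) = 279 nm.

279 nm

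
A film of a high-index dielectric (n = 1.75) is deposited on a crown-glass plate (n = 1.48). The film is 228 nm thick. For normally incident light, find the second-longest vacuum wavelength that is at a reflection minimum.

399 nm

At the upper boundary (n = 1.0 to n = 1.75) the reflected ray undergoes a half-wave phase shift.
At the lower boundary (n = 1.75 to n = 1.48) the reflected ray undergoes no phase shift.
Net: one phase inversion between the two reflected rays.
So the condition for destructive reflection is 2 n t = m λ.
λ = 2 n t / m. The second-longest wavelength is m = 2: λ = 2 × 1.75 × 228 / 2.00 = 399 nm.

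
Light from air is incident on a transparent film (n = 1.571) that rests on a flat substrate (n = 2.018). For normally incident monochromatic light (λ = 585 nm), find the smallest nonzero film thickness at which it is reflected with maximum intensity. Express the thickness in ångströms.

1862 Å

At the upper boundary (n = 1.0 to n = 1.571) the reflected ray undergoes a half-wave phase shift.
Bottom surface (1.571 → 2.018): reflection off a higher-index medium gives a half-wave phase shift.
Net: no relative phase inversion (both shifts match).
With no net inversion, constructive interference in reflection requires 2 n t = m λ.
Minimum nonzero at m = 1: t = λ / (2 n) = 585 / (2 × 1.571) = 186 nm.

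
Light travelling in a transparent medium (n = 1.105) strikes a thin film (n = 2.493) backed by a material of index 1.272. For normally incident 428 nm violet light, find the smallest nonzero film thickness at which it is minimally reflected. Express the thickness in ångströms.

858 Å

At the upper boundary (n = 1.105 to n = 2.493) the reflected ray undergoes a half-wave phase shift.
Bottom surface (2.493 → 1.272): reflection off a lower-index medium gives no phase shift.
Exactly one π shift → a net half-wave offset.
So the condition for destructive reflection is 2 n t = m λ.
Minimum nonzero at m = 1: t = λ / (2 n) = 428 / (2 × 2.493) = 85.8 nm.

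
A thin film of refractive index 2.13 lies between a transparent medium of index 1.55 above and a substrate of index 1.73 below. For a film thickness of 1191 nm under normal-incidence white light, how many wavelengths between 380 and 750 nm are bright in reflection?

At the upper boundary (n = 1.55 to n = 2.13) the reflected ray undergoes a half-wave phase shift.
Bottom surface (2.13 → 1.73): reflection off a lower-index medium gives no phase shift.
The two reflections differ by half a wavelength.
With one net inversion, constructive interference in reflection requires 2 n t = (m + ½) λ.
λ = 2 n t / (m + ½) = 5074 / (m + ½) nm.
m=6: 781 nm (IR); m=7: 676 nm (visible); m=8: 597 nm (visible); m=9: 534 nm (visible); m=10: 483 nm (visible); m=11: 441 nm (visible); m=12: 406 nm (visible); m=13: 376 nm (UV).

6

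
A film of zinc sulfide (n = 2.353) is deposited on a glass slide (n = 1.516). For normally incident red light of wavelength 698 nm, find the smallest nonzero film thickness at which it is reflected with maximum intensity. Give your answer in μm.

0.0742 μm

Ray reflecting at the top interface goes from n = 1.0 toward n = 2.353: a half-wave phase shift.
Ray reflecting at the bottom interface goes from n = 2.353 toward n = 1.516: no phase shift.
Net: one phase inversion between the two reflected rays.
With one net inversion, constructive interference in reflection requires 2 n t = (m + ½) λ.
Minimum at m = 0: t = λ / (4 n) = 698 / (4 × 2.353) = 74.2 nm.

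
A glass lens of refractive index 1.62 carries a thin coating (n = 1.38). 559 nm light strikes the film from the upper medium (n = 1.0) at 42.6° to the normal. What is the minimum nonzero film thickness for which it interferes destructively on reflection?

Top surface (1.0 → 1.38): reflection off a higher-index medium gives a half-wave phase shift.
At the lower boundary (n = 1.38 to n = 1.62) the reflected ray undergoes a half-wave phase shift.
Net: no relative phase inversion (both shifts match).
So the condition for destructive reflection is 2 n t cos θ_r = (m + ½) λ.
Snell's law: 1.0 sin 42.6° = 1.38 sin θ_r → sin θ_r = 0.490, cos θ_r = 0.871.
Minimum at m = 0: t = λ / (4 n cos θ_r) = 559 / (4 × 1.38 × 0.871) = 116 nm.

116 nm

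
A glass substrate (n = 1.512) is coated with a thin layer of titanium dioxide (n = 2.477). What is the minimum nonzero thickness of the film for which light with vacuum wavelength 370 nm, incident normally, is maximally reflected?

Top surface (1.0 → 2.477): reflection off a higher-index medium gives a half-wave phase shift.
Bottom surface (2.477 → 1.512): reflection off a lower-index medium gives no phase shift.
Net: one phase inversion between the two reflected rays.
For maximum reflection here: 2 n t = (m + ½) λ.
Minimum at m = 0: t = λ / (4 n) = 370 / (4 × 2.477) = 37.3 nm.

37.3 nm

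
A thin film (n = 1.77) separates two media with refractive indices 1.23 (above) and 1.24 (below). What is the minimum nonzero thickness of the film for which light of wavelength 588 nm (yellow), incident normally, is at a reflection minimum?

166 nm

Ray reflecting at the top interface goes from n = 1.23 toward n = 1.77: a half-wave phase shift.
At the lower boundary (n = 1.77 to n = 1.24) the reflected ray undergoes no phase shift.
Exactly one π shift → a net half-wave offset.
For minimum reflection here: 2 n t = m λ.
Minimum nonzero at m = 1: t = λ / (2 n) = 588 / (2 × 1.77) = 166 nm.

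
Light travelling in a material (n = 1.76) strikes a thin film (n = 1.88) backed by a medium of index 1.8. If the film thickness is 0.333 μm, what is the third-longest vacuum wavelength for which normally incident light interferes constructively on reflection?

501 nm

Ray reflecting at the top interface goes from n = 1.76 toward n = 1.88: a half-wave phase shift.
At the lower boundary (n = 1.88 to n = 1.8) the reflected ray undergoes no phase shift.
Exactly one π shift → a net half-wave offset.
For bright reflection here: 2 n t = (m + ½) λ.
λ = 2 n t / (m + ½). The third-longest wavelength is m = 2: λ = 2 × 1.88 × 333 / 2.50 = 501 nm.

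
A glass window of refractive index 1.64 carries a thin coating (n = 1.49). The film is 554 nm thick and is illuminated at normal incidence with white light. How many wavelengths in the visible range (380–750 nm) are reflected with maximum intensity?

Ray reflecting at the top interface goes from n = 1.0 toward n = 1.49: a half-wave phase shift.
At the lower boundary (n = 1.49 to n = 1.64) the reflected ray undergoes a half-wave phase shift.
Net: no relative phase inversion (both shifts match).
For bright reflection here: 2 n t = m λ.
λ = 2 n t / m = 1651 / m nm.
m=2: 825 nm (IR); m=3: 550 nm (visible); m=4: 413 nm (visible); m=5: 330 nm (UV).

2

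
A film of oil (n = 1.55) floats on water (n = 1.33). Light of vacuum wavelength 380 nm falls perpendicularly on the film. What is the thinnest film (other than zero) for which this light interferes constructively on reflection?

61.3 nm

Ray reflecting at the top interface goes from n = 1.0 toward n = 1.55: a half-wave phase shift.
Ray reflecting at the bottom interface goes from n = 1.55 toward n = 1.33: no phase shift.
Net: one phase inversion between the two reflected rays.
For maximum reflection here: 2 n t = (m + ½) λ.
Minimum at m = 0: t = λ / (4 n) = 380 / (4 × 1.55) = 61.3 nm.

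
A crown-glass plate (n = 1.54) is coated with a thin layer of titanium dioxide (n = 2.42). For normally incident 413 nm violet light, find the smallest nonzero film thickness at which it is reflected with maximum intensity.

42.7 nm

Ray reflecting at the top interface goes from n = 1.0 toward n = 2.42: a half-wave phase shift.
At the lower boundary (n = 2.42 to n = 1.54) the reflected ray undergoes no phase shift.
Net: one phase inversion between the two reflected rays.
With one net inversion, constructive interference in reflection requires 2 n t = (m + ½) λ.
Minimum at m = 0: t = λ / (4 n) = 413 / (4 × 2.42) = 42.7 nm.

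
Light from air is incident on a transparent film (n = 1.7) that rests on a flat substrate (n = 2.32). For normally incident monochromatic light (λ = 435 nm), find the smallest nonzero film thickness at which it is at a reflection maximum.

128 nm

Top surface (1.0 → 1.7): reflection off a higher-index medium gives a half-wave phase shift.
At the lower boundary (n = 1.7 to n = 2.32) the reflected ray undergoes a half-wave phase shift.
The two reflections carry the same phase change, so no net offset.
For bright reflection here: 2 n t = m λ.
Minimum nonzero at m = 1: t = λ / (2 n) = 435 / (2 × 1.7) = 128 nm.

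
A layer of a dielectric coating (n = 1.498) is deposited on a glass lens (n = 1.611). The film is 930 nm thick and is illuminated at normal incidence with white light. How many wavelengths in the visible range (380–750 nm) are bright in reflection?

4

Top surface (1.0 → 1.498): reflection off a higher-index medium gives a half-wave phase shift.
Bottom surface (1.498 → 1.611): reflection off a higher-index medium gives a half-wave phase shift.
The two reflections carry the same phase change, so no net offset.
With no net inversion, constructive interference in reflection requires 2 n t = m λ.
λ = 2 n t / m = 2786 / m nm.
m=3: 929 nm (IR); m=4: 697 nm (visible); m=5: 557 nm (visible); m=6: 464 nm (visible); m=7: 398 nm (visible); m=8: 348 nm (UV).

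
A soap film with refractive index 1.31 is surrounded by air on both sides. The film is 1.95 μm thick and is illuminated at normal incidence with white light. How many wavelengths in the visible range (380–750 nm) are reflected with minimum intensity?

Top surface (1.0 → 1.31): reflection off a higher-index medium gives a half-wave phase shift.
At the lower boundary (n = 1.31 to n = 1.0) the reflected ray undergoes no phase shift.
Exactly one π shift → a net half-wave offset.
So the condition for destructive reflection is 2 n t = m λ.
λ = 2 n t / m = 5109 / m nm.
m=6: 852 nm (IR); m=7: 730 nm (visible); m=8: 639 nm (visible); m=9: 568 nm (visible); m=10: 511 nm (visible); m=11: 464 nm (visible); m=12: 426 nm (visible); m=13: 393 nm (visible); m=14: 365 nm (UV).

7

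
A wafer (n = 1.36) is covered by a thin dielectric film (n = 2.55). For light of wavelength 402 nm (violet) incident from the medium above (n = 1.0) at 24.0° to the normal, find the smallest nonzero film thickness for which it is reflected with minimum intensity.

Ray reflecting at the top interface goes from n = 1.0 toward n = 2.55: a half-wave phase shift.
Bottom surface (2.55 → 1.36): reflection off a lower-index medium gives no phase shift.
The two reflections differ by half a wavelength.
So the condition for destructive reflection is 2 n t cos θ_r = m λ.
Snell's law: 1.0 sin 24.0° = 2.55 sin θ_r → sin θ_r = 0.160, cos θ_r = 0.987.
Minimum nonzero at m = 1: t = λ / (2 n cos θ_r) = 402 / (2 × 2.55 × 0.987) = 79.8 nm.

79.8 nm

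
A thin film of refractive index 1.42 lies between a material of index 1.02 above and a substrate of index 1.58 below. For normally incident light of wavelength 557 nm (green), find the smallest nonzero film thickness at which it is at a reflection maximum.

196 nm

Top surface (1.02 → 1.42): reflection off a higher-index medium gives a half-wave phase shift.
At the lower boundary (n = 1.42 to n = 1.58) the reflected ray undergoes a half-wave phase shift.
Net: no relative phase inversion (both shifts match).
So the condition for constructive reflection is 2 n t = m λ.
Minimum nonzero at m = 1: t = λ / (2 n) = 557 / (2 × 1.42) = 196 nm.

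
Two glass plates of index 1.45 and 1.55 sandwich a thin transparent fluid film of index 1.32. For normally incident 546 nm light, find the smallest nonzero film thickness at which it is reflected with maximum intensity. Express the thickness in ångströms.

Top surface (1.45 → 1.32): reflection off a lower-index medium gives no phase shift.
Bottom surface (1.32 → 1.55): reflection off a higher-index medium gives a half-wave phase shift.
Net: one phase inversion between the two reflected rays.
So the condition for constructive reflection is 2 n t = (m + ½) λ.
Minimum at m = 0: t = λ / (4 n) = 546 / (4 × 1.32) = 103 nm.

1034 Å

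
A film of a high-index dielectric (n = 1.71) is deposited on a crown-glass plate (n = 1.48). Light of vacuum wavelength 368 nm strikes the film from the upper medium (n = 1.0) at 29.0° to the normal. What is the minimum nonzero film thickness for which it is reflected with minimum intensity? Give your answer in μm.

0.112 μm

Top surface (1.0 → 1.71): reflection off a higher-index medium gives a half-wave phase shift.
Ray reflecting at the bottom interface goes from n = 1.71 toward n = 1.48: no phase shift.
Net: one phase inversion between the two reflected rays.
For weak reflection here: 2 n t cos θ_r = m λ.
Snell's law: 1.0 sin 29.0° = 1.71 sin θ_r → sin θ_r = 0.284, cos θ_r = 0.959.
Minimum nonzero at m = 1: t = λ / (2 n cos θ_r) = 368 / (2 × 1.71 × 0.959) = 112 nm.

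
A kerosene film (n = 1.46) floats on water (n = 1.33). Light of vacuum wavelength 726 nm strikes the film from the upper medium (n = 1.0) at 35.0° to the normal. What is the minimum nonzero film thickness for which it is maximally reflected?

135 nm

Ray reflecting at the top interface goes from n = 1.0 toward n = 1.46: a half-wave phase shift.
Ray reflecting at the bottom interface goes from n = 1.46 toward n = 1.33: no phase shift.
Net: one phase inversion between the two reflected rays.
So the condition for constructive reflection is 2 n t cos θ_r = (m + ½) λ.
Snell's law: 1.0 sin 35.0° = 1.46 sin θ_r → sin θ_r = 0.393, cos θ_r = 0.920.
Minimum at m = 0: t = λ / (4 n cos θ_r) = 726 / (4 × 1.46 × 0.920) = 135 nm.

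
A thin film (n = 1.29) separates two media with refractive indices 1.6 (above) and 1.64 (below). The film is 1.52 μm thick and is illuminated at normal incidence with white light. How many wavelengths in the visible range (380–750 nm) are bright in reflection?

At the upper boundary (n = 1.6 to n = 1.29) the reflected ray undergoes no phase shift.
Bottom surface (1.29 → 1.64): reflection off a higher-index medium gives a half-wave phase shift.
Exactly one π shift → a net half-wave offset.
For maximum reflection here: 2 n t = (m + ½) λ.
λ = 2 n t / (m + ½) = 3922 / (m + ½) nm.
m=4: 871 nm (IR); m=5: 713 nm (visible); m=6: 603 nm (visible); m=7: 523 nm (visible); m=8: 461 nm (visible); m=9: 413 nm (visible); m=10: 373 nm (UV).

5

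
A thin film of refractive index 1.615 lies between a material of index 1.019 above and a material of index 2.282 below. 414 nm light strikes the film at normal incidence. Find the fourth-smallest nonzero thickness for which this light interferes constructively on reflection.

Top surface (1.019 → 1.615): reflection off a higher-index medium gives a half-wave phase shift.
At the lower boundary (n = 1.615 to n = 2.282) the reflected ray undergoes a half-wave phase shift.
Zero or two π shifts → no net half-wave offset.
With no net inversion, constructive interference in reflection requires 2 n t = m λ.
The fourth-smallest nonzero thickness corresponds to m = 4: t = m λ / (2 n) = 4.00 × 414 / (2 × 1.615) = 513 nm.

513 nm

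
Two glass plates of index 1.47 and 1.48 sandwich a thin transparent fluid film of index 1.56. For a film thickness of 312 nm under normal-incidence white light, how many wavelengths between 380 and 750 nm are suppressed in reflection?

At the upper boundary (n = 1.47 to n = 1.56) the reflected ray undergoes a half-wave phase shift.
Bottom surface (1.56 → 1.48): reflection off a lower-index medium gives no phase shift.
Net: one phase inversion between the two reflected rays.
For weak reflection here: 2 n t = m λ.
λ = 2 n t / m = 973 / m nm.
m=1: 973 nm (IR); m=2: 487 nm (visible); m=3: 324 nm (UV).

1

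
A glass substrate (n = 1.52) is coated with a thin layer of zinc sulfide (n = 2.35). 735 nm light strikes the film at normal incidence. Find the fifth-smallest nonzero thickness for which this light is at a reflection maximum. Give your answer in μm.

0.704 μm

Ray reflecting at the top interface goes from n = 1.0 toward n = 2.35: a half-wave phase shift.
At the lower boundary (n = 2.35 to n = 1.52) the reflected ray undergoes no phase shift.
Net: one phase inversion between the two reflected rays.
With one net inversion, constructive interference in reflection requires 2 n t = (m + ½) λ.
The fifth-smallest nonzero thickness corresponds to m = 4: t = (m + ½) λ / (2 n) = 4.50 × 735 / (2 × 2.35) = 704 nm.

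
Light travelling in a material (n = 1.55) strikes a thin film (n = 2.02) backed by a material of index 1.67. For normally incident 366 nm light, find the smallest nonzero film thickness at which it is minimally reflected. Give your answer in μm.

Top surface (1.55 → 2.02): reflection off a higher-index medium gives a half-wave phase shift.
Bottom surface (2.02 → 1.67): reflection off a lower-index medium gives no phase shift.
Exactly one π shift → a net half-wave offset.
So the condition for destructive reflection is 2 n t = m λ.
Minimum nonzero at m = 1: t = λ / (2 n) = 366 / (2 × 2.02) = 90.6 nm.

0.0906 μm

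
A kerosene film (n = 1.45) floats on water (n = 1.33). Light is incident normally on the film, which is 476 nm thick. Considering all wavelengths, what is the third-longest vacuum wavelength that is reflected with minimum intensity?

460 nm

Top surface (1.0 → 1.45): reflection off a higher-index medium gives a half-wave phase shift.
Bottom surface (1.45 → 1.33): reflection off a lower-index medium gives no phase shift.
Exactly one π shift → a net half-wave offset.
With one net inversion, destructive interference in reflection requires 2 n t = m λ.
λ = 2 n t / m. The third-longest wavelength is m = 3: λ = 2 × 1.45 × 476 / 3.00 = 460 nm.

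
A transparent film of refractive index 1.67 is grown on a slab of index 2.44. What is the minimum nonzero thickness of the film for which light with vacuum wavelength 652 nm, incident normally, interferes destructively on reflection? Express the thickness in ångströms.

Top surface (1.0 → 1.67): reflection off a higher-index medium gives a half-wave phase shift.
Bottom surface (1.67 → 2.44): reflection off a higher-index medium gives a half-wave phase shift.
The two reflections carry the same phase change, so no net offset.
With no net inversion, destructive interference in reflection requires 2 n t = (m + ½) λ.
Minimum at m = 0: t = λ / (4 n) = 652 / (4 × 1.67) = 97.6 nm.

976 Å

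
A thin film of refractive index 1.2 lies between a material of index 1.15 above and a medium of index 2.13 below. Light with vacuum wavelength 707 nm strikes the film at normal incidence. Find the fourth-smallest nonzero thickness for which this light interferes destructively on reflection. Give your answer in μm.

1.03 μm

At the upper boundary (n = 1.15 to n = 1.2) the reflected ray undergoes a half-wave phase shift.
Ray reflecting at the bottom interface goes from n = 1.2 toward n = 2.13: a half-wave phase shift.
The two reflections carry the same phase change, so no net offset.
For weak reflection here: 2 n t = (m + ½) λ.
The fourth-smallest nonzero thickness corresponds to m = 3: t = (m + ½) λ / (2 n) = 3.50 × 707 / (2 × 1.2) = 1031 nm.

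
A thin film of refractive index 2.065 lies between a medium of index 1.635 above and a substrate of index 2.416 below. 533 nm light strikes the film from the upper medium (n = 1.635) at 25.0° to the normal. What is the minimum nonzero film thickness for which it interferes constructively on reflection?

137 nm

Ray reflecting at the top interface goes from n = 1.635 toward n = 2.065: a half-wave phase shift.
At the lower boundary (n = 2.065 to n = 2.416) the reflected ray undergoes a half-wave phase shift.
Net: no relative phase inversion (both shifts match).
So the condition for constructive reflection is 2 n t cos θ_r = m λ.
Snell's law: 1.635 sin 25.0° = 2.065 sin θ_r → sin θ_r = 0.335, cos θ_r = 0.942.
Minimum nonzero at m = 1: t = λ / (2 n cos θ_r) = 533 / (2 × 2.065 × 0.942) = 137 nm.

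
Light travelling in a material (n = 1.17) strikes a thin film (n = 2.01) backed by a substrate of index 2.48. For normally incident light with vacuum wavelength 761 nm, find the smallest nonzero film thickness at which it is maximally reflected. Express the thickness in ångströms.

1893 Å

Top surface (1.17 → 2.01): reflection off a higher-index medium gives a half-wave phase shift.
At the lower boundary (n = 2.01 to n = 2.48) the reflected ray undergoes a half-wave phase shift.
The two reflections carry the same phase change, so no net offset.
With no net inversion, constructive interference in reflection requires 2 n t = m λ.
Minimum nonzero at m = 1: t = λ / (2 n) = 761 / (2 × 2.01) = 189 nm.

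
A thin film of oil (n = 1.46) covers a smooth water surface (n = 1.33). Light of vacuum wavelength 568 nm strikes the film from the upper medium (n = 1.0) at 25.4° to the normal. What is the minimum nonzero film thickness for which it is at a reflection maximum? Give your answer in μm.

0.102 μm

Top surface (1.0 → 1.46): reflection off a higher-index medium gives a half-wave phase shift.
Bottom surface (1.46 → 1.33): reflection off a lower-index medium gives no phase shift.
Exactly one π shift → a net half-wave offset.
So the condition for constructive reflection is 2 n t cos θ_r = (m + ½) λ.
Snell's law: 1.0 sin 25.4° = 1.46 sin θ_r → sin θ_r = 0.294, cos θ_r = 0.956.
Minimum at m = 0: t = λ / (4 n cos θ_r) = 568 / (4 × 1.46 × 0.956) = 102 nm.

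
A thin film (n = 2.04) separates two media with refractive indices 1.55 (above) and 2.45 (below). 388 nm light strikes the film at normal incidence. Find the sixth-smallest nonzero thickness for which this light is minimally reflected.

523 nm

Ray reflecting at the top interface goes from n = 1.55 toward n = 2.04: a half-wave phase shift.
Bottom surface (2.04 → 2.45): reflection off a higher-index medium gives a half-wave phase shift.
Net: no relative phase inversion (both shifts match).
With no net inversion, destructive interference in reflection requires 2 n t = (m + ½) λ.
The sixth-smallest nonzero thickness corresponds to m = 5: t = (m + ½) λ / (2 n) = 5.50 × 388 / (2 × 2.04) = 523 nm.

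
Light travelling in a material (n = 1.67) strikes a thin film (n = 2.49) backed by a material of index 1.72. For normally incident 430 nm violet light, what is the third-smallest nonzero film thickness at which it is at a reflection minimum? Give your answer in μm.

Ray reflecting at the top interface goes from n = 1.67 toward n = 2.49: a half-wave phase shift.
Bottom surface (2.49 → 1.72): reflection off a lower-index medium gives no phase shift.
Exactly one π shift → a net half-wave offset.
So the condition for destructive reflection is 2 n t = m λ.
The third-smallest nonzero thickness corresponds to m = 3: t = m λ / (2 n) = 3.00 × 430 / (2 × 2.49) = 259 nm.

0.259 μm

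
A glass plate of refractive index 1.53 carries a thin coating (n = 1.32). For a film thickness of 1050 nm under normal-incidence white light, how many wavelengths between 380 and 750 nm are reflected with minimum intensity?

Top surface (1.0 → 1.32): reflection off a higher-index medium gives a half-wave phase shift.
At the lower boundary (n = 1.32 to n = 1.53) the reflected ray undergoes a half-wave phase shift.
The two reflections carry the same phase change, so no net offset.
So the condition for destructive reflection is 2 n t = (m + ½) λ.
λ = 2 n t / (m + ½) = 2772 / (m + ½) nm.
m=3: 792 nm (IR); m=4: 616 nm (visible); m=5: 504 nm (visible); m=6: 426 nm (visible); m=7: 370 nm (UV).

3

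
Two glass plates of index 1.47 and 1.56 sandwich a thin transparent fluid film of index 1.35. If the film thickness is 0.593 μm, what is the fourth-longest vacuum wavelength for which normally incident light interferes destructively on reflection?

400 nm

Ray reflecting at the top interface goes from n = 1.47 toward n = 1.35: no phase shift.
At the lower boundary (n = 1.35 to n = 1.56) the reflected ray undergoes a half-wave phase shift.
Net: one phase inversion between the two reflected rays.
For weak reflection here: 2 n t = m λ.
λ = 2 n t / m. The fourth-longest wavelength is m = 4: λ = 2 × 1.35 × 593 / 4.00 = 400 nm.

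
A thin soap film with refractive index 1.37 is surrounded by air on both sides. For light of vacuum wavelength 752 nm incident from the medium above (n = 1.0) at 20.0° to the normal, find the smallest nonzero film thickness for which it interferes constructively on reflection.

142 nm

Ray reflecting at the top interface goes from n = 1.0 toward n = 1.37: a half-wave phase shift.
Ray reflecting at the bottom interface goes from n = 1.37 toward n = 1.0: no phase shift.
Net: one phase inversion between the two reflected rays.
For bright reflection here: 2 n t cos θ_r = (m + ½) λ.
Snell's law: 1.0 sin 20.0° = 1.37 sin θ_r → sin θ_r = 0.250, cos θ_r = 0.968.
Minimum at m = 0: t = λ / (4 n cos θ_r) = 752 / (4 × 1.37 × 0.968) = 142 nm.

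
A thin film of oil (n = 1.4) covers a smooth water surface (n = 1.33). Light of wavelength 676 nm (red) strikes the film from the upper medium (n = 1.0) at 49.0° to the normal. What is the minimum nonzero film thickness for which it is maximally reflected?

143 nm

Ray reflecting at the top interface goes from n = 1.0 toward n = 1.4: a half-wave phase shift.
At the lower boundary (n = 1.4 to n = 1.33) the reflected ray undergoes no phase shift.
Exactly one π shift → a net half-wave offset.
For bright reflection here: 2 n t cos θ_r = (m + ½) λ.
Snell's law: 1.0 sin 49.0° = 1.4 sin θ_r → sin θ_r = 0.539, cos θ_r = 0.842.
Minimum at m = 0: t = λ / (4 n cos θ_r) = 676 / (4 × 1.4 × 0.842) = 143 nm.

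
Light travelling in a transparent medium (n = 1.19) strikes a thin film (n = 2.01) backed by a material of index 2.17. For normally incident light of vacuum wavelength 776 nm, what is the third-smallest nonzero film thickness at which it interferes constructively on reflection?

At the upper boundary (n = 1.19 to n = 2.01) the reflected ray undergoes a half-wave phase shift.
Bottom surface (2.01 → 2.17): reflection off a higher-index medium gives a half-wave phase shift.
Zero or two π shifts → no net half-wave offset.
So the condition for constructive reflection is 2 n t = m λ.
The third-smallest nonzero thickness corresponds to m = 3: t = m λ / (2 n) = 3.00 × 776 / (2 × 2.01) = 579 nm.

579 nm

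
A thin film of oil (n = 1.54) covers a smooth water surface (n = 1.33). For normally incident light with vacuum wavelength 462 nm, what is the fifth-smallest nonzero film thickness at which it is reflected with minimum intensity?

Top surface (1.0 → 1.54): reflection off a higher-index medium gives a half-wave phase shift.
Ray reflecting at the bottom interface goes from n = 1.54 toward n = 1.33: no phase shift.
The two reflections differ by half a wavelength.
For weak reflection here: 2 n t = m λ.
The fifth-smallest nonzero thickness corresponds to m = 5: t = m λ / (2 n) = 5.00 × 462 / (2 × 1.54) = 750 nm.

750 nm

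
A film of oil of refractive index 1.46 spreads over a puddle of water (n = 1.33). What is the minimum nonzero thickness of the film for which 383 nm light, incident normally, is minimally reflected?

At the upper boundary (n = 1.0 to n = 1.46) the reflected ray undergoes a half-wave phase shift.
Ray reflecting at the bottom interface goes from n = 1.46 toward n = 1.33: no phase shift.
Exactly one π shift → a net half-wave offset.
So the condition for destructive reflection is 2 n t = m λ.
Minimum nonzero at m = 1: t = λ / (2 n) = 383 / (2 × 1.46) = 131 nm.

131 nm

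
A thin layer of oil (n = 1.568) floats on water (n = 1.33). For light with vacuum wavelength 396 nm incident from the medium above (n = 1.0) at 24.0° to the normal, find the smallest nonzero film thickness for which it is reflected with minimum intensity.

Top surface (1.0 → 1.568): reflection off a higher-index medium gives a half-wave phase shift.
Ray reflecting at the bottom interface goes from n = 1.568 toward n = 1.33: no phase shift.
Exactly one π shift → a net half-wave offset.
With one net inversion, destructive interference in reflection requires 2 n t cos θ_r = m λ.
Snell's law: 1.0 sin 24.0° = 1.568 sin θ_r → sin θ_r = 0.259, cos θ_r = 0.966.
Minimum nonzero at m = 1: t = λ / (2 n cos θ_r) = 396 / (2 × 1.568 × 0.966) = 131 nm.

131 nm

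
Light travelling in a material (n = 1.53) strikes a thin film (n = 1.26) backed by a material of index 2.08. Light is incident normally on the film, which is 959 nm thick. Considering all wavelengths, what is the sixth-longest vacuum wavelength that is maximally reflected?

At the upper boundary (n = 1.53 to n = 1.26) the reflected ray undergoes no phase shift.
Bottom surface (1.26 → 2.08): reflection off a higher-index medium gives a half-wave phase shift.
Net: one phase inversion between the two reflected rays.
For bright reflection here: 2 n t = (m + ½) λ.
λ = 2 n t / (m + ½). The sixth-longest wavelength is m = 5: λ = 2 × 1.26 × 959 / 5.50 = 439 nm.

439 nm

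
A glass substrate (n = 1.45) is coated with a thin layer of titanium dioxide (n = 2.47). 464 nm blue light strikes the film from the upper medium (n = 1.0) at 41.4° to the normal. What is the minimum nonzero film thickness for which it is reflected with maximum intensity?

48.7 nm

Ray reflecting at the top interface goes from n = 1.0 toward n = 2.47: a half-wave phase shift.
Bottom surface (2.47 → 1.45): reflection off a lower-index medium gives no phase shift.
Exactly one π shift → a net half-wave offset.
For maximum reflection here: 2 n t cos θ_r = (m + ½) λ.
Snell's law: 1.0 sin 41.4° = 2.47 sin θ_r → sin θ_r = 0.268, cos θ_r = 0.963.
Minimum at m = 0: t = λ / (4 n cos θ_r) = 464 / (4 × 2.47 × 0.963) = 48.7 nm.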